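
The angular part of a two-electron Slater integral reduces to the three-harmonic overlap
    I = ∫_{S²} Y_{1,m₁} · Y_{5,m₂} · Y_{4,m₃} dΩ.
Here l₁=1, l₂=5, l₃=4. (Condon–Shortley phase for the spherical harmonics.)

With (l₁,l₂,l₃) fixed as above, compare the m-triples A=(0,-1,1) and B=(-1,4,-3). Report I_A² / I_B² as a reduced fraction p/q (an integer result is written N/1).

Shared (l₁,l₂,l₃)=(1,5,4): N and (l;000)² cancel in I_A²/I_B².
A: Δ = 2!·0!·8!/11! = 1/495; Racah Σ t=1..1: t=1:−1/720 = -1/720; ⇒ 3j(1 5 4; 0 -1 1)² = 8/165, sgn +1
B: Δ = 2!·0!·8!/11! = 1/495; Racah Σ t=2..2: t=2:+1/10080 = 1/10080; ⇒ 3j(1 5 4; -1 4 -3)² = 4/55, sgn -1
I_A²/I_B² = (8/165)/(4/55) = 2/3

2/3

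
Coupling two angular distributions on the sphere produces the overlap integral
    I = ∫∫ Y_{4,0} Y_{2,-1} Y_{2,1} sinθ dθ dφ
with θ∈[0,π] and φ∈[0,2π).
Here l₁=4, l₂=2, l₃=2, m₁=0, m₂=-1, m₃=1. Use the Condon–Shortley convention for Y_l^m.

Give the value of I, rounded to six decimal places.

0.161197

Checks pass: Σm=0; 8 even; l₃=2∈[2,6].
(2·4+1)(2·2+1)(2·2+1) = 225
Δ: 4! 4! 0! / 9! → 1/630
sum: t=2:+1/16 = 1/16
3j²(4 2 2; 0 0 0) = Δ·Π!·Σ² = 2/35  (sign +1)
sum: t=1:−1/36 = -1/36
3j²(4 2 2; 0 -1 1) = Δ·Π!·Σ² = 8/315  (sign +1)
combine: 4πI² = 225·2/35·8/315 = 16/49
take √, sign +1: I = 0.16119702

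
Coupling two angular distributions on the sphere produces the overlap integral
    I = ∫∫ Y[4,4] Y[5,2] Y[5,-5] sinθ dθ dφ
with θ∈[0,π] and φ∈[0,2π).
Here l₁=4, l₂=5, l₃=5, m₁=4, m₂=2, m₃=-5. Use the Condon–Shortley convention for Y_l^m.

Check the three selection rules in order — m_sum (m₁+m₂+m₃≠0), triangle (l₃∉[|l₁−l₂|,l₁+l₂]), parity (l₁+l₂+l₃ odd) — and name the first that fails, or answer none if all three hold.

m₁+m₂+m₃ = 4 + 2 − 5 = 1  ✗
triangle: |4−5|=1 ≤ l₃=5 ≤ 4+5=9
parity: l₁+l₂+l₃ = 14 is even

m_sum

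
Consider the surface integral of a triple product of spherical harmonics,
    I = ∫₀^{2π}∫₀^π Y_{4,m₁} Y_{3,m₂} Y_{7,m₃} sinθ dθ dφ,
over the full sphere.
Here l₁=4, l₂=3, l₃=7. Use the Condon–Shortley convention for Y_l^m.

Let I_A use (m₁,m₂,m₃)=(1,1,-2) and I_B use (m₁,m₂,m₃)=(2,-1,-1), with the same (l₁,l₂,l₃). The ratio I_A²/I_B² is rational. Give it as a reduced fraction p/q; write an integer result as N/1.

3/1

Shared (l₁,l₂,l₃)=(4,3,7): N and (l;000)² cancel in I_A²/I_B².
A: Δ = 0!·8!·6!/15! = 1/45045; Racah Σ t=0..0: t=0:+1/34560 = 1/34560; ⇒ 3j(4 3 7; 1 1 -2)² = 4/143, sgn -1
B: Δ = 0!·8!·6!/15! = 1/45045; Racah Σ t=0..0: t=0:+1/69120 = 1/69120; ⇒ 3j(4 3 7; 2 -1 -1)² = 4/429, sgn +1
I_A²/I_B² = (4/143)/(4/429) = 3/1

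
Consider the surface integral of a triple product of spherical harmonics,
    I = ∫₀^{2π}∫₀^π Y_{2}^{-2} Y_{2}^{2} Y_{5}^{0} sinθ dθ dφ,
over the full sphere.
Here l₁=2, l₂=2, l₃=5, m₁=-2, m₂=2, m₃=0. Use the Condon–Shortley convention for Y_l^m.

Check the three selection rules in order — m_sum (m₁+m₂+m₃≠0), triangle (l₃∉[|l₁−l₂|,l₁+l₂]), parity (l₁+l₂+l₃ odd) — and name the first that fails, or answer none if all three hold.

triangle

m₁+m₂+m₃ = -2 + 2 + 0 = 0  ✓
triangle: |2−2|=0 ≤ l₃=5 ≤ 2+2=4  ✗
parity: l₁+l₂+l₃ = 9 is odd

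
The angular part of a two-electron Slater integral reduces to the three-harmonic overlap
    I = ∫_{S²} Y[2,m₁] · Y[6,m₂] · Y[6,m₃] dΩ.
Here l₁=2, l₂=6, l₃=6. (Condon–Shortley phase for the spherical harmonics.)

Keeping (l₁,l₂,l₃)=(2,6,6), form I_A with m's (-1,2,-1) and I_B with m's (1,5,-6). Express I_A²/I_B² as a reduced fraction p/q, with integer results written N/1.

Shared (l₁,l₂,l₃)=(2,6,6): N and (l;000)² cancel in I_A²/I_B².
A: Δ = 2!·2!·10!/15! = 1/90090; Racah Σ t=1..2: t=1:−1/60480 t=2:+1/34560 = 1/80640; ⇒ 3j(2 6 6; -1 2 -1)² = 6/1001, sgn -1
B: Δ = 2!·2!·10!/15! = 1/90090; Racah Σ t=1..1: t=1:−1/7257600 = -1/7257600; ⇒ 3j(2 6 6; 1 5 -6)² = 11/455, sgn -1
I_A²/I_B² = (6/1001)/(11/455) = 30/121

30/121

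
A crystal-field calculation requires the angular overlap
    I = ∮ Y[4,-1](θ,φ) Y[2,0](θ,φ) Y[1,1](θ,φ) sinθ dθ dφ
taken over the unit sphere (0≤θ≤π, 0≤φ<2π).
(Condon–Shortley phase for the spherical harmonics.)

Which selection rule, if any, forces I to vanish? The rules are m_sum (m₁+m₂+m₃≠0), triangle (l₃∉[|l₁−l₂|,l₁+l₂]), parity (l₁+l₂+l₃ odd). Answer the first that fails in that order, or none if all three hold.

triangle

azimuthal sum: -1 + 0 + 1 = 0  ✓
2 ≤ 1 ≤ 6 (triangle on l)  ✗
L = 4 + 2 + 1 = 7 (odd)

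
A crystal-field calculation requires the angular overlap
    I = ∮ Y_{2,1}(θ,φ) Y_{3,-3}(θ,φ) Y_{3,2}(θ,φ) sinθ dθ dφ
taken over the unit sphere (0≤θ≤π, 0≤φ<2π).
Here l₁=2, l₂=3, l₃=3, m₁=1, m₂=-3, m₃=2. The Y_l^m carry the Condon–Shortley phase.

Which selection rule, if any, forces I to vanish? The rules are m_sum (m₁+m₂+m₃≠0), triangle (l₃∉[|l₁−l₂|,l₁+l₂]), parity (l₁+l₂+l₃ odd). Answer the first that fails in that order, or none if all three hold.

none

Σmᵢ = 0  ✓
l₃∈[|l₁−l₂|,l₁+l₂]=[1,5], have l₃=3  ✓
Σlᵢ = 8 ⇒ even  ✓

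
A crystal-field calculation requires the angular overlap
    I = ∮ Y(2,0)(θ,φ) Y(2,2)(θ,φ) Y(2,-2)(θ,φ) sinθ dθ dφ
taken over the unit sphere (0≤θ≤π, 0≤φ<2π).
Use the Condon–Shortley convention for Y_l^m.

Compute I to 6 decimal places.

Rules hold: Σm=0, L=6 even, 0≤2≤4.
N = 5·5·5 = 125
Δ = 2!·2!·2!/7! = 1/630
Racah Σ t=0..2: t=0:+1/8 t=1:−1/1 t=2:+1/8 = -3/4
⇒ 3j(2 2 2; 0 0 0)² = 2/35, sgn -1
Racah Σ t=2..2: t=2:+1/8 = 1/8
⇒ 3j(2 2 2; 0 2 -2)² = 2/35, sgn +1
4πI² = N·(3j₀)²·(3jₘ)² = 20/49
I = -1·√(0.408163/4π) = -0.18022375

-0.180224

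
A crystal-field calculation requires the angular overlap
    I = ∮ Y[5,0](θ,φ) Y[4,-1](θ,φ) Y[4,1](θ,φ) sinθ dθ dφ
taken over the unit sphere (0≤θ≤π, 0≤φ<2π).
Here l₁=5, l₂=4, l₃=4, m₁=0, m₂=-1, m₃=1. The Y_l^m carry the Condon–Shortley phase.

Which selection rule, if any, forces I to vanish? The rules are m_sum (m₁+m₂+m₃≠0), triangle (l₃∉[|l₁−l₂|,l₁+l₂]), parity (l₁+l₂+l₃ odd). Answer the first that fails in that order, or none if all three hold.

Σmᵢ = 0  ✓
l₃∈[|l₁−l₂|,l₁+l₂]=[1,9], have l₃=4  ✓
Σlᵢ = 13 ⇒ odd  ✗

parity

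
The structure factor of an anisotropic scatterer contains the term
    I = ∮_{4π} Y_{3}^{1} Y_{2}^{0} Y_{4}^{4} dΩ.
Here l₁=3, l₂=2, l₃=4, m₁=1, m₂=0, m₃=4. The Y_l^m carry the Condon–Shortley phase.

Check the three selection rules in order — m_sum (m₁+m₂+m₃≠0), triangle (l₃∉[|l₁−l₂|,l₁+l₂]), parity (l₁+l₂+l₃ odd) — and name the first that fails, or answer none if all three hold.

m_sum

Σmᵢ = 5  ✗
l₃∈[|l₁−l₂|,l₁+l₂]=[1,5], have l₃=4
Σlᵢ = 9 ⇒ odd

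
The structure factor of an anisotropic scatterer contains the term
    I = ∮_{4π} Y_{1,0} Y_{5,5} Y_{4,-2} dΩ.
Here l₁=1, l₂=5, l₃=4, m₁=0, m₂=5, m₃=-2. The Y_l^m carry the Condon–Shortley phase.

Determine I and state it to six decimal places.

0.000000

0 + 5 − 2 = 3 ≠ 0: azimuthal integral kills it; I = 0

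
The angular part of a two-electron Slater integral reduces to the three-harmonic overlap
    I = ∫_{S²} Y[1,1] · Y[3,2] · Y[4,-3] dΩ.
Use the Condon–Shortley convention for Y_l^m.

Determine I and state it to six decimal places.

Rules hold: Σm=0, L=8 even, 2≤4≤4.
N = 3·7·9 = 189
Δ = 0!·2!·6!/9! = 1/252
Racah Σ t=0..0: t=0:+1/36 = 1/36
⇒ 3j(1 3 4; 0 0 0)² = 4/63, sgn +1
Racah Σ t=0..0: t=0:+1/240 = 1/240
⇒ 3j(1 3 4; 1 2 -3)² = 1/12, sgn -1
4πI² = N·(3j₀)²·(3jₘ)² = 1/1
I = -1·√(1/4π) = -0.28209479

-0.282095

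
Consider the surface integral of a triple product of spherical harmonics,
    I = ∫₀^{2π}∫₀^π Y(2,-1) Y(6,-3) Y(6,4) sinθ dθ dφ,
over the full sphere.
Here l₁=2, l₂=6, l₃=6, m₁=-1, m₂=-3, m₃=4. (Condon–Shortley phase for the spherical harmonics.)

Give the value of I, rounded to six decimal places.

0.179515

Checks pass: Σm=0; 14 even; l₃=6∈[4,8].
(2·2+1)(2·6+1)(2·6+1) = 845
Δ: 2! 2! 10! / 15! → 1/90090
sum: t=0:+1/69120 t=1:−1/14400 t=2:+1/69120 = -7/172800
3j²(2 6 6; 0 0 0) = Δ·Π!·Σ² = 14/715  (sign -1)
sum: t=1:−1/161280 t=2:+1/725760 = -1/207360
3j²(2 6 6; -1 -3 4) = Δ·Π!·Σ² = 7/286  (sign -1)
combine: 4πI² = 845·14/715·7/286 = 49/121
take √, sign +1: I = 0.17951487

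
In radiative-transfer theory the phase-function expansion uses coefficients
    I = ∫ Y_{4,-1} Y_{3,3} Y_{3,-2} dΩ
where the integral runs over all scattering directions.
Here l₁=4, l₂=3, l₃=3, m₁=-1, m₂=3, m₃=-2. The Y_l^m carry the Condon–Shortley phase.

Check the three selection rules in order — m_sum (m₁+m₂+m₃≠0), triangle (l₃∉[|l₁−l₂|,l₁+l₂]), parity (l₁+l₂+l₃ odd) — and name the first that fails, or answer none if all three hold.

none

azimuthal sum: -1 + 3 − 2 = 0  ✓
1 ≤ 3 ≤ 7 (triangle on l)  ✓
L = 4 + 3 + 3 = 10 (even)  ✓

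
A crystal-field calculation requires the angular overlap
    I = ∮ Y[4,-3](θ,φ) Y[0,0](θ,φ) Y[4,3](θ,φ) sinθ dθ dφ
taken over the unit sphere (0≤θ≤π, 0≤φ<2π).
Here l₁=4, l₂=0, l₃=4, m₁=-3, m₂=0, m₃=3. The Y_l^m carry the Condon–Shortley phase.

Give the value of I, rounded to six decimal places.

-0.282095

Checks pass: Σm=0; 8 even; l₃=4∈[4,4].
(2·4+1)(2·0+1)(2·4+1) = 81
Δ: 0! 8! 0! / 9! → 1/9
sum: t=0:+1/576 = 1/576
3j²(4 0 4; 0 0 0) = Δ·Π!·Σ² = 1/9  (sign +1)
sum: t=0:+1/5040 = 1/5040
3j²(4 0 4; -3 0 3) = Δ·Π!·Σ² = 1/9  (sign -1)
combine: 4πI² = 81·1/9·1/9 = 1/1
take √, sign -1: I = -0.28209479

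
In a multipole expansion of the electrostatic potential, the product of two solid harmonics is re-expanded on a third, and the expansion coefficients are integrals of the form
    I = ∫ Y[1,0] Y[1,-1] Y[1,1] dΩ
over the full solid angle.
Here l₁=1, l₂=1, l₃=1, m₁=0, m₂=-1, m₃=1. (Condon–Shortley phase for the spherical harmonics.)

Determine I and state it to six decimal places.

L=3 odd ⇒ parity kills the (l;000) factor ⇒ I = 0

0.000000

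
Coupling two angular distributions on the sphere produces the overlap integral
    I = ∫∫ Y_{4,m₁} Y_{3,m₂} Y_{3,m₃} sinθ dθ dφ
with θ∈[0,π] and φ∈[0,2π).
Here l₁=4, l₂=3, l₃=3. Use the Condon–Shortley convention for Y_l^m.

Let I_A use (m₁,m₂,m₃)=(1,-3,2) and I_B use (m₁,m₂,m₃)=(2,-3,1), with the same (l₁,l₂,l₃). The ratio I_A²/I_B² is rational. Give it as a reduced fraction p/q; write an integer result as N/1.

5/9

Same 4,3,3: normalisation and zero-m 3j drop out of the ratio.
A: Δ: 4! 4! 2! / 11! → 1/34650; sum: t=0:+1/288 = 1/288; 3j²(4 3 3; 1 -3 2) = Δ·Π!·Σ² = 5/231  (sign -1)
B: Δ: 4! 4! 2! / 11! → 1/34650; sum: t=0:+1/192 = 1/192; 3j²(4 3 3; 2 -3 1) = Δ·Π!·Σ² = 3/77  (sign +1)
I_A²/I_B² = (5/231)/(3/77) = 5/9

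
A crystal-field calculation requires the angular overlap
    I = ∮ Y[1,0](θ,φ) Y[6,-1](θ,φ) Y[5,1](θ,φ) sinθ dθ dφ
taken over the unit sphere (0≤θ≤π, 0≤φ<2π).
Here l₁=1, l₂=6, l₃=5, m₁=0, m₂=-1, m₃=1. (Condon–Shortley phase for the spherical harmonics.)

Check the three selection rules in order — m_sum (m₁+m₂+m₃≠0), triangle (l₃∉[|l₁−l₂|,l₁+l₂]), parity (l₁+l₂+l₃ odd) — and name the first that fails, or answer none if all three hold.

m₁+m₂+m₃ = 0 − 1 + 1 = 0  ✓
triangle: |1−6|=5 ≤ l₃=5 ≤ 1+6=7  ✓
parity: l₁+l₂+l₃ = 12 is even  ✓

none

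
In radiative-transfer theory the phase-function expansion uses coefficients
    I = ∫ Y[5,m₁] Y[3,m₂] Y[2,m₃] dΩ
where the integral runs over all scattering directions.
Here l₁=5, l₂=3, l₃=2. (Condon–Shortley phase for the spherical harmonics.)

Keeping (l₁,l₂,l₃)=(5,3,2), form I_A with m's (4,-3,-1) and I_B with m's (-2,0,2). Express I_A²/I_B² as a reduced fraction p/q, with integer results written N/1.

Same 5,3,2: normalisation and zero-m 3j drop out of the ratio.
A: Δ: 6! 4! 0! / 11! → 1/2310; sum: t=0:+1/4320 = 1/4320; 3j²(5 3 2; 4 -3 -1) = Δ·Π!·Σ² = 2/55  (sign -1)
B: Δ: 6! 4! 0! / 11! → 1/2310; sum: t=3:−1/864 = -1/864; 3j²(5 3 2; -2 0 2) = Δ·Π!·Σ² = 1/66  (sign -1)
I_A²/I_B² = (2/55)/(1/66) = 12/5

12/5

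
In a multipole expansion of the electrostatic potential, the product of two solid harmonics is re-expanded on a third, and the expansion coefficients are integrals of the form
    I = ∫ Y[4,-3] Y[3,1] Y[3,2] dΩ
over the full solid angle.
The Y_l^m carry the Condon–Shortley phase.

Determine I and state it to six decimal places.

-0.095955

m-sum 0 ✓  L=10 even ✓  1≤3≤7 ✓
Π(2lᵢ+1) = 9×7×7 = 441
triangle coeff Δ(4,3,3) = 1/34650
Σ_t [1,3]: t=1:−1/72 t=2:+1/16 t=3:−1/72 = 5/144
(3j)²=2/77 [(4 3 3; 0 0 0)], sign=-1
Σ_t [3,4]: t=3:−1/144 t=4:+1/288 = -1/288
(3j)²=1/99 [(4 3 3; -3 1 2)], sign=+1
⇒ 4πI² = 14/121
I = (-1)√(14/121/(4π)) = -0.09595473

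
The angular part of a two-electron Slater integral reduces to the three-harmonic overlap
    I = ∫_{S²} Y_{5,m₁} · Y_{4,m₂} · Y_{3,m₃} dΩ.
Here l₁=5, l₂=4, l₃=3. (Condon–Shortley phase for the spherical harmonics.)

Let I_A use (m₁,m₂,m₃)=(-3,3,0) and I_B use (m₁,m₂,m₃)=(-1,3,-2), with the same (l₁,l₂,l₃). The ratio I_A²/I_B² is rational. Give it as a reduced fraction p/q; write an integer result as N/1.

Same 5,4,3: normalisation and zero-m 3j drop out of the ratio.
A: Δ: 6! 4! 2! / 13! → 1/180180; sum: t=5:−1/1440 t=6:+1/2880 = -1/2880; 3j²(5 4 3; -3 3 0) = Δ·Π!·Σ² = 7/715  (sign +1)
B: Δ: 6! 4! 2! / 13! → 1/180180; sum: t=5:−1/1440 t=6:+1/17280 = -11/17280; 3j²(5 4 3; -1 3 -2) = Δ·Π!·Σ² = 11/468  (sign +1)
I_A²/I_B² = (7/715)/(11/468) = 252/605

252/605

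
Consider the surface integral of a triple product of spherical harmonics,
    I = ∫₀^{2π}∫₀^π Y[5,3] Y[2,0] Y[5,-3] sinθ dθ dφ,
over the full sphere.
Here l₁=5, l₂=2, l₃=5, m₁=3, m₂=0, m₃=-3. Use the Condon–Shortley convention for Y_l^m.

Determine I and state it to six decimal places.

Rules hold: Σm=0, L=12 even, 3≤5≤7.
N = 11·5·11 = 605
Δ = 2!·8!·2!/13! = 1/38610
Racah Σ t=0..2: t=0:+1/2880 t=1:−1/576 t=2:+1/2880 = -1/960
⇒ 3j(5 2 5; 0 0 0)² = 10/429, sgn +1
Racah Σ t=0..2: t=0:+1/5760 t=1:−1/5040 t=2:+1/161280 = -1/53760
⇒ 3j(5 2 5; 3 0 -3)² = 1/4290, sgn -1
4πI² = N·(3j₀)²·(3jₘ)² = 5/1521
I = -1·√(0.00328731/4π) = -0.01617393

-0.016174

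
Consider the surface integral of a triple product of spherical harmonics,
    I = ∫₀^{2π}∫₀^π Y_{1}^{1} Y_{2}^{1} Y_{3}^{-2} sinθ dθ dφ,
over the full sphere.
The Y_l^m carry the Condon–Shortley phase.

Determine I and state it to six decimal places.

Checks pass: Σm=0; 6 even; l₃=3∈[1,3].
(2·1+1)(2·2+1)(2·3+1) = 105
Δ: 0! 2! 4! / 7! → 1/105
sum: t=0:+1/4 = 1/4
3j²(1 2 3; 0 0 0) = Δ·Π!·Σ² = 3/35  (sign -1)
sum: t=0:+1/12 = 1/12
3j²(1 2 3; 1 1 -2) = Δ·Π!·Σ² = 2/21  (sign -1)
combine: 4πI² = 105·3/35·2/21 = 6/7
take √, sign +1: I = 0.26116903

0.261169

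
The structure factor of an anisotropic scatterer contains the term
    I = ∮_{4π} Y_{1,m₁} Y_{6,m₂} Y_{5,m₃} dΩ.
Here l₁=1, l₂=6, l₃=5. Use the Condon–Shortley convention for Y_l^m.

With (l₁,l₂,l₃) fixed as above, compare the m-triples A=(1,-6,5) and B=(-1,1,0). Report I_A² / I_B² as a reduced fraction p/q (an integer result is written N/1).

Same 1,6,5: normalisation and zero-m 3j drop out of the ratio.
A: Δ: 2! 0! 10! / 13! → 1/858; sum: t=0:+1/7257600 = 1/7257600; 3j²(1 6 5; 1 -6 5) = Δ·Π!·Σ² = 1/13  (sign +1)
B: Δ: 2! 0! 10! / 13! → 1/858; sum: t=2:+1/28800 = 1/28800; 3j²(1 6 5; -1 1 0) = Δ·Π!·Σ² = 7/286  (sign -1)
I_A²/I_B² = (1/13)/(7/286) = 22/7

22/7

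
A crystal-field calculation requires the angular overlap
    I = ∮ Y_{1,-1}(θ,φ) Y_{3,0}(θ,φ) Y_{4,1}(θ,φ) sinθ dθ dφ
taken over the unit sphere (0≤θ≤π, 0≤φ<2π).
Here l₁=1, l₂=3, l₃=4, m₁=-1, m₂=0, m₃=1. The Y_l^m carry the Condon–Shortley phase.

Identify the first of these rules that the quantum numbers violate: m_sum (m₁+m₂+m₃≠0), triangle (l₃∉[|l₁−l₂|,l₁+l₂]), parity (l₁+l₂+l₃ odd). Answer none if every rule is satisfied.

azimuthal sum: -1 + 0 + 1 = 0  ✓
2 ≤ 4 ≤ 4 (triangle on l)  ✓
L = 1 + 3 + 4 = 8 (even)  ✓

none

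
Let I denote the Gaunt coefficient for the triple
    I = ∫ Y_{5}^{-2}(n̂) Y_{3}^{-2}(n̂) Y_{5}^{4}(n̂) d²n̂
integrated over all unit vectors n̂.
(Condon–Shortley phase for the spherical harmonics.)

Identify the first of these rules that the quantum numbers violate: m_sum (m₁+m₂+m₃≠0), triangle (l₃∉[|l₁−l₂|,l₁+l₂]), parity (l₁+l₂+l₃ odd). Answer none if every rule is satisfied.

parity

azimuthal sum: -2 − 2 + 4 = 0  ✓
2 ≤ 5 ≤ 8 (triangle on l)  ✓
L = 5 + 3 + 5 = 13 (odd)  ✗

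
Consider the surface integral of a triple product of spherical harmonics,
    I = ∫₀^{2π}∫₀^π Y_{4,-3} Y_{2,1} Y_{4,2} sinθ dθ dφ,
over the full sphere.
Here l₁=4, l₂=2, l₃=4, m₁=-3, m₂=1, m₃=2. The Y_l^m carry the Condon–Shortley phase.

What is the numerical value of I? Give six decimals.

m-sum 0 ✓  L=10 even ✓  2≤4≤6 ✓
Π(2lᵢ+1) = 9×5×9 = 405
triangle coeff Δ(4,2,4) = 1/13860
Σ_t [0,2]: t=0:+1/192 t=1:−1/36 t=2:+1/192 = -5/288
(3j)²=20/693 [(4 2 4; 0 0 0)], sign=-1
Σ_t [1,2]: t=1:−1/1440 t=2:+1/240 = 1/288
(3j)²=5/132 [(4 2 4; -3 1 2)], sign=+1
⇒ 4πI² = 375/847
I = (-1)√(375/847/(4π)) = -0.18770204

-0.187702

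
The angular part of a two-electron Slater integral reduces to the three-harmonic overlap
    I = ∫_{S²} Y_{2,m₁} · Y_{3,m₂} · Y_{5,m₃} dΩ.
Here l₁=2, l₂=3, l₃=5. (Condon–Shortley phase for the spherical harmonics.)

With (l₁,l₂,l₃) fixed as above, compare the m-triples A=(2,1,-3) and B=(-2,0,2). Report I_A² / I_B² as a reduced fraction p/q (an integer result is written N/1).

Same 2,3,5: normalisation and zero-m 3j drop out of the ratio.
A: Δ: 0! 4! 6! / 11! → 1/2310; sum: t=0:+1/1152 = 1/1152; 3j²(2 3 5; 2 1 -3) = Δ·Π!·Σ² = 1/33  (sign +1)
B: Δ: 0! 4! 6! / 11! → 1/2310; sum: t=0:+1/864 = 1/864; 3j²(2 3 5; -2 0 2) = Δ·Π!·Σ² = 1/66  (sign -1)
I_A²/I_B² = (1/33)/(1/66) = 2/1

2/1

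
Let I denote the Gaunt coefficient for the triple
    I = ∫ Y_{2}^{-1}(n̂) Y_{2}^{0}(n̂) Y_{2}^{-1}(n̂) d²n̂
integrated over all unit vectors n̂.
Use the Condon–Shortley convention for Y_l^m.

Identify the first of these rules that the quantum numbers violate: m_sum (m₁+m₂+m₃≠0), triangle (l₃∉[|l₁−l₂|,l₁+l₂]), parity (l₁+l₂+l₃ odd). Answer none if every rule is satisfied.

azimuthal sum: -1 + 0 − 1 = -2  ✗
0 ≤ 2 ≤ 4 (triangle on l)
L = 2 + 2 + 2 = 6 (even)

m_sum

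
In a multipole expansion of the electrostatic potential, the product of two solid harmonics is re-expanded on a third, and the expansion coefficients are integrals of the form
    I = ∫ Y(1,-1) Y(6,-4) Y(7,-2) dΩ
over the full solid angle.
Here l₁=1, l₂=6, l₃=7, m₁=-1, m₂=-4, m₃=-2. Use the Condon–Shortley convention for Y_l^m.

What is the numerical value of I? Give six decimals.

-1 − 4 − 2 = -7 ≠ 0: azimuthal integral kills it; I = 0

0.000000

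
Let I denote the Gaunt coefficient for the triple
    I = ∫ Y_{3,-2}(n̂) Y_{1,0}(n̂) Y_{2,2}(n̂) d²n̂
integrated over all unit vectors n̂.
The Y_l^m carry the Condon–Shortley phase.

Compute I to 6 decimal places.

0.184674

Rules hold: Σm=0, L=6 even, 2≤2≤4.
N = 7·3·5 = 105
Δ = 2!·4!·0!/7! = 1/105
Racah Σ t=1..1: t=1:−1/4 = -1/4
⇒ 3j(3 1 2; 0 0 0)² = 3/35, sgn -1
Racah Σ t=1..1: t=1:−1/24 = -1/24
⇒ 3j(3 1 2; -2 0 2)² = 1/21, sgn -1
4πI² = N·(3j₀)²·(3jₘ)² = 3/7
I = +1·√(0.428571/4π) = 0.18467439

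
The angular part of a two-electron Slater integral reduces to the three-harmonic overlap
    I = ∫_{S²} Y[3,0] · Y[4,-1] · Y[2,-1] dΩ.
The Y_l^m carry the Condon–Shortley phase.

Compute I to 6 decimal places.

Σmᵢ = -2 ≠ 0, so the φ-integral vanishes; I = 0

0.000000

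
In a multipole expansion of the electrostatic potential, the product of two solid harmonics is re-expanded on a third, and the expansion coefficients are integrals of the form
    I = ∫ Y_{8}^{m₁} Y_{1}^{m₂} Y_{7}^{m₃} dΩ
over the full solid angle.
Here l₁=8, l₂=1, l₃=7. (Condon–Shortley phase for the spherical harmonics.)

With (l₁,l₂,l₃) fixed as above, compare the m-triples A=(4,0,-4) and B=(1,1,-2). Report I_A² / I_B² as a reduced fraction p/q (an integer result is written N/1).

Same 8,1,7: normalisation and zero-m 3j drop out of the ratio.
A: Δ: 2! 14! 0! / 17! → 1/2040; sum: t=1:−1/239500800 = -1/239500800; 3j²(8 1 7; 4 0 -4) = Δ·Π!·Σ² = 2/85  (sign +1)
B: Δ: 2! 14! 0! / 17! → 1/2040; sum: t=2:+1/87091200 = 1/87091200; 3j²(8 1 7; 1 1 -2) = Δ·Π!·Σ² = 7/680  (sign -1)
I_A²/I_B² = (2/85)/(7/680) = 16/7

16/7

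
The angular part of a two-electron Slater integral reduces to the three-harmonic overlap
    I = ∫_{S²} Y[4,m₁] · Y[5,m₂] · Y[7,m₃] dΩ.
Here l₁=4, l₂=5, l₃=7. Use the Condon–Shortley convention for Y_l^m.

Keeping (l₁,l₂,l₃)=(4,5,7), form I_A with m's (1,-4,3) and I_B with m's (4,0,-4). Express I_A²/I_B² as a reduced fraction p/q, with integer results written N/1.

7605/8624

Same 4,5,7: normalisation and zero-m 3j drop out of the ratio.
A: Δ: 2! 6! 8! / 17! → 1/6126120; sum: t=0:+1/362880 t=1:−1/1935360 = 13/5806080; 3j²(4 5 7; 1 -4 3) = Δ·Π!·Σ² = 195/10472  (sign +1)
B: Δ: 2! 6! 8! / 17! → 1/6126120; sum: t=0:+1/1036800 = 1/1036800; 3j²(4 5 7; 4 0 -4) = Δ·Π!·Σ² = 14/663  (sign -1)
I_A²/I_B² = (195/10472)/(14/663) = 7605/8624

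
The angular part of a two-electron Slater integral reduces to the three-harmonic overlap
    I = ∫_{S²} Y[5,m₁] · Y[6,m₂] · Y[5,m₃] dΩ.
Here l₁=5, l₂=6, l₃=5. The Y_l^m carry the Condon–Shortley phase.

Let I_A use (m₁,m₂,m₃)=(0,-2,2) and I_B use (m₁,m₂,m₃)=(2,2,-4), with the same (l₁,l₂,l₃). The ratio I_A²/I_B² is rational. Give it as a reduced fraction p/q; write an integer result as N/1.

l's match ⇒ only the (l;m) 3-j factors differ between A and B.
A: triangle coeff Δ(5,6,5) = 1/28588560; Σ_t [1,4]: t=1:−1/103680 t=2:+1/13824 t=3:−1/17280 t=4:+1/207360 = 1/103680; (3j)²=10/7293 [(5 6 5; 0 -2 2)], sign=-1
B: triangle coeff Δ(5,6,5) = 1/28588560; Σ_t [2,3]: t=2:+1/207360 t=3:−1/103680 = -1/207360; (3j)²=21/2431 [(5 6 5; 2 2 -4)], sign=+1
I_A²/I_B² = (10/7293)/(21/2431) = 10/63

10/63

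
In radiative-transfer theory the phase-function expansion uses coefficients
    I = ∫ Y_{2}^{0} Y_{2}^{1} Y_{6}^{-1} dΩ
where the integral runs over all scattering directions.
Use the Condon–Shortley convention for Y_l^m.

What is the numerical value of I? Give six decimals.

0.000000

triangle: need 0≤l₃≤4, have 6; I=0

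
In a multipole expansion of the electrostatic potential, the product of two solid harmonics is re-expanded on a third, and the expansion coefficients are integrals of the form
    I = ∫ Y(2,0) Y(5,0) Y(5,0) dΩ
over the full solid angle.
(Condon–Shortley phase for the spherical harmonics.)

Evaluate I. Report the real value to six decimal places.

0.161739

m-sum 0 ✓  L=12 even ✓  3≤5≤7 ✓
Π(2lᵢ+1) = 5×11×11 = 605
triangle coeff Δ(2,5,5) = 1/38610
Σ_t [0,2]: t=0:+1/2880 t=1:−1/576 t=2:+1/2880 = -1/960
(3j)²=10/429 [(2 5 5; 0 0 0)], sign=+1
(m-triple is (0,0,0) — same symbol as above.)
⇒ 4πI² = 500/1521
I = (+1)√(500/1521/(4π)) = 0.16173926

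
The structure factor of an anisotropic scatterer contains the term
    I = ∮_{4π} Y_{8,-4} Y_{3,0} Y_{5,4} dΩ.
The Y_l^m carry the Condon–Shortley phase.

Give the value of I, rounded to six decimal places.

m-sum 0 ✓  L=16 even ✓  5≤5≤11 ✓
Π(2lᵢ+1) = 17×7×11 = 1309
triangle coeff Δ(8,3,5) = 1/136136
Σ_t [3,3]: t=3:−1/518400 = -1/518400
(3j)²=56/2431 [(8 3 5; 0 0 0)], sign=+1
Σ_t [3,3]: t=3:−1/13063680 = -1/13063680
(3j)²=10/1547 [(8 3 5; -4 0 4)], sign=+1
⇒ 4πI² = 560/2873
I = (+1)√(560/2873/(4π)) = 0.12454356

0.124544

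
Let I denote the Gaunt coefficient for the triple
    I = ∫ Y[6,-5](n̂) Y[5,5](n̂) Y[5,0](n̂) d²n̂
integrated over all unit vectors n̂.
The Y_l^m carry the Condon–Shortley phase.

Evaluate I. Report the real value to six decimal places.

-0.152641

m-sum 0 ✓  L=16 even ✓  1≤5≤11 ✓
Π(2lᵢ+1) = 13×11×11 = 1573
triangle coeff Δ(6,5,5) = 1/28588560
Σ_t [1,5]: t=1:−1/345600 t=2:+1/13824 t=3:−1/5184 t=4:+1/13824 t=5:−1/345600 = -7/129600
(3j)²=80/7293 [(6 5 5; 0 0 0)], sign=+1
Σ_t [6,6]: t=6:+1/2073600 = 1/2073600
(3j)²=15/884 [(6 5 5; -5 5 0)], sign=-1
⇒ 4πI² = 1100/3757
I = (-1)√(1100/3757/(4π)) = -0.15264086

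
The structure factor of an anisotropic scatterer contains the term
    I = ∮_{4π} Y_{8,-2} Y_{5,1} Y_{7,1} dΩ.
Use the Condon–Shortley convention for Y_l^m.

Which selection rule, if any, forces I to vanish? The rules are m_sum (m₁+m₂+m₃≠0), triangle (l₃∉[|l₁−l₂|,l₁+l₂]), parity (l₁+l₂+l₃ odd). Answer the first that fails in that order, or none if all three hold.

none

azimuthal sum: -2 + 1 + 1 = 0  ✓
3 ≤ 7 ≤ 13 (triangle on l)  ✓
L = 8 + 5 + 7 = 20 (even)  ✓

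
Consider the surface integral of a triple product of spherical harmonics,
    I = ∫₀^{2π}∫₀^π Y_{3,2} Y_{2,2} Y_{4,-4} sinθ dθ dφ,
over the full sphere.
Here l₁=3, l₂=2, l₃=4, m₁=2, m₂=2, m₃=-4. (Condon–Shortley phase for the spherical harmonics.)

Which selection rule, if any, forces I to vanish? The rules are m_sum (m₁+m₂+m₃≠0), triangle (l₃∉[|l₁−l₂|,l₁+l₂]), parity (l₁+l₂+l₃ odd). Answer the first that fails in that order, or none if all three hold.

parity

Σmᵢ = 0  ✓
l₃∈[|l₁−l₂|,l₁+l₂]=[1,5], have l₃=4  ✓
Σlᵢ = 9 ⇒ odd  ✗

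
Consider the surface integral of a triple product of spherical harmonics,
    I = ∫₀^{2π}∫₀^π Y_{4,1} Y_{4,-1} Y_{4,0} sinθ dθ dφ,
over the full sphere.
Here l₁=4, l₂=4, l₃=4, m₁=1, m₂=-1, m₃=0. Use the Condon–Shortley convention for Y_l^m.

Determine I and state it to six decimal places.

-0.068481

Rules hold: Σm=0, L=12 even, 0≤4≤8.
N = 9·9·9 = 729
Δ = 4!·4!·4!/13! = 1/450450
Racah Σ t=0..4: t=0:+1/13824 t=1:−1/216 t=2:+1/64 t=3:−1/216 t=4:+1/13824 = 5/768
⇒ 3j(4 4 4; 0 0 0)² = 18/1001, sgn +1
Racah Σ t=0..3: t=0:+1/864 t=1:−1/96 t=2:+1/144 t=3:−1/3456 = -1/384
⇒ 3j(4 4 4; 1 -1 0)² = 9/2002, sgn -1
4πI² = N·(3j₀)²·(3jₘ)² = 59049/1002001
I = -1·√(0.0589311/4π) = -0.06848055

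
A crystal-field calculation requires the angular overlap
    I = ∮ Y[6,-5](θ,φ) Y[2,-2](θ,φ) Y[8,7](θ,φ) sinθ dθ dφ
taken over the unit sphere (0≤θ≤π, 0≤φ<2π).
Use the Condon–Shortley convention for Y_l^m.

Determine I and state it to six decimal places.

Checks pass: Σm=0; 16 even; l₃=8∈[4,8].
(2·6+1)(2·2+1)(2·8+1) = 1105
Δ: 0! 12! 4! / 17! → 1/30940
sum: t=0:+1/2073600 = 1/2073600
3j²(6 2 8; 0 0 0) = Δ·Π!·Σ² = 28/1105  (sign +1)
sum: t=0:+1/958003200 = 1/958003200
3j²(6 2 8; -5 -2 7) = Δ·Π!·Σ² = 3/68  (sign -1)
combine: 4πI² = 1105·28/1105·3/68 = 21/17
take √, sign -1: I = -0.31353083

-0.313531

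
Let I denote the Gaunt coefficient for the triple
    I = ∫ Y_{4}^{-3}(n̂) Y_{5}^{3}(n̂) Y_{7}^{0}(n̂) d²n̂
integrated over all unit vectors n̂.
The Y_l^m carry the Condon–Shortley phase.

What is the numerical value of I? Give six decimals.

Checks pass: Σm=0; 16 even; l₃=7∈[1,9].
(2·4+1)(2·5+1)(2·7+1) = 1485
Δ: 2! 6! 8! / 17! → 1/6126120
sum: t=0:+1/69120 t=1:−1/20736 t=2:+1/69120 = -1/51840
3j²(4 5 7; 0 0 0) = Δ·Π!·Σ² = 280/21879  (sign +1)
sum: t=1:−1/3628800 t=2:+1/345600 = 19/7257600
3j²(4 5 7; -3 3 0) = Δ·Π!·Σ² = 2527/218790  (sign -1)
combine: 4πI² = 1485·280/21879·2527/218790 = 353780/1611753
take √, sign -1: I = -0.13216378

-0.132164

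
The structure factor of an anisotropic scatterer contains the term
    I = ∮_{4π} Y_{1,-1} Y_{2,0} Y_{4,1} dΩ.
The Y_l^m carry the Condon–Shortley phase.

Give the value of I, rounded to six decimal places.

l₃=4 ∉ [1,3] — triangle fails ⇒ I = 0

0.000000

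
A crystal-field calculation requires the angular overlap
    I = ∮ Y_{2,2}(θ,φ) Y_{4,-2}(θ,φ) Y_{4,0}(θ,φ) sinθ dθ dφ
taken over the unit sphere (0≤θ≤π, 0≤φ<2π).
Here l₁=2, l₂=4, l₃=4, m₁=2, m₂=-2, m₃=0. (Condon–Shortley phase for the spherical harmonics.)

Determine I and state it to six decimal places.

-0.190365

Rules hold: Σm=0, L=10 even, 2≤4≤6.
N = 5·9·9 = 405
Δ = 2!·2!·6!/11! = 1/13860
Racah Σ t=0..2: t=0:+1/192 t=1:−1/36 t=2:+1/192 = -5/288
⇒ 3j(2 4 4; 0 0 0)² = 20/693, sgn -1
Racah Σ t=0..0: t=0:+1/192 = 1/192
⇒ 3j(2 4 4; 2 -2 0)² = 3/77, sgn +1
4πI² = N·(3j₀)²·(3jₘ)² = 2700/5929
I = -1·√(0.455389/4π) = -0.19036462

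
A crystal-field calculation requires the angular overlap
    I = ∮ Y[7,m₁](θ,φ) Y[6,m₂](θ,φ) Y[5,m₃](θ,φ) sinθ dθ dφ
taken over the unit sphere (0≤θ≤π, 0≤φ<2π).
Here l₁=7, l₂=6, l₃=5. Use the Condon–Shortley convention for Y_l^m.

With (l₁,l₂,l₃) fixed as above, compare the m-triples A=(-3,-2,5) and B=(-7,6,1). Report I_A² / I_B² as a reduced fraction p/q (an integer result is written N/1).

Shared (l₁,l₂,l₃)=(7,6,5): N and (l;000)² cancel in I_A²/I_B².
A: Δ = 8!·6!·4!/19! = 1/174594420; Racah Σ t=4..4: t=4:+1/9953280 = 1/9953280; ⇒ 3j(7 6 5; -3 -2 5)² = 2450/138567, sgn +1
B: Δ = 8!·6!·4!/19! = 1/174594420; Racah Σ t=8..8: t=8:+1/696729600 = 1/696729600; ⇒ 3j(7 6 5; -7 6 1)² = 11/1292, sgn +1
I_A²/I_B² = (2450/138567)/(11/1292) = 9800/4719

9800/4719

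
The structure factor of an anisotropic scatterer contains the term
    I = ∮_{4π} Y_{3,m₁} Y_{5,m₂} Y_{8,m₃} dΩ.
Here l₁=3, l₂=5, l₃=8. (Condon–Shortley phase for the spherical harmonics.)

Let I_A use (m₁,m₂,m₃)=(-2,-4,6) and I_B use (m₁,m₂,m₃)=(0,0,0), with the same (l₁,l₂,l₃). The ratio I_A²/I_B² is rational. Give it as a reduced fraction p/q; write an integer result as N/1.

Shared (l₁,l₂,l₃)=(3,5,8): N and (l;000)² cancel in I_A²/I_B².
A: Δ = 0!·6!·10!/17! = 1/136136; Racah Σ t=0..0: t=0:+1/43545600 = 1/43545600; ⇒ 3j(3 5 8; -2 -4 6)² = 1/34, sgn +1
B: Δ = 0!·6!·10!/17! = 1/136136; Racah Σ t=0..0: t=0:+1/518400 = 1/518400; ⇒ 3j(3 5 8; 0 0 0)² = 56/2431, sgn +1
I_A²/I_B² = (1/34)/(56/2431) = 143/112

143/112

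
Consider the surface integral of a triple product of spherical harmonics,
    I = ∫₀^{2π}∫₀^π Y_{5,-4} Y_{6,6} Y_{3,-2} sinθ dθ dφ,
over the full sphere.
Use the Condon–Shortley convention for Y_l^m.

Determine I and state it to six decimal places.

Rules hold: Σm=0, L=14 even, 1≤3≤11.
N = 11·13·7 = 1001
Δ = 8!·2!·4!/15! = 1/675675
Racah Σ t=3..5: t=3:−1/8640 t=4:+1/2304 t=5:−1/8640 = 7/34560
⇒ 3j(5 6 3; 0 0 0)² = 7/429, sgn -1
Racah Σ t=8..8: t=8:+1/967680 = 1/967680
⇒ 3j(5 6 3; -4 6 -2)² = 3/91, sgn -1
4πI² = N·(3j₀)²·(3jₘ)² = 7/13
I = +1·√(0.538462/4π) = 0.20700098

0.207001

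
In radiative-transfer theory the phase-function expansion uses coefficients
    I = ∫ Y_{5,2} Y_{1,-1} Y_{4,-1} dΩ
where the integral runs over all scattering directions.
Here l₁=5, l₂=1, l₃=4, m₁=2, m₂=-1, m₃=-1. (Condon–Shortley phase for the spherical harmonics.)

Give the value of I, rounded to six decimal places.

m-sum 0 ✓  L=10 even ✓  4≤4≤6 ✓
Π(2lᵢ+1) = 11×3×9 = 297
triangle coeff Δ(5,1,4) = 1/495
Σ_t [1,1]: t=1:−1/576 = -1/576
(3j)²=5/99 [(5 1 4; 0 0 0)], sign=-1
Σ_t [0,0]: t=0:+1/1440 = 1/1440
(3j)²=7/165 [(5 1 4; 2 -1 -1)], sign=-1
⇒ 4πI² = 7/11
I = (+1)√(7/11/(4π)) = 0.22503380

0.225034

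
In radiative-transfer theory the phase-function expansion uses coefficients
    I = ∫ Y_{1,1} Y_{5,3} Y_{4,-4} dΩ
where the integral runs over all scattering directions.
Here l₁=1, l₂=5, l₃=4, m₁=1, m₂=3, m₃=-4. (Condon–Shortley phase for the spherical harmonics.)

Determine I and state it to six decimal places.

-0.049106

m-sum 0 ✓  L=10 even ✓  4≤4≤6 ✓
Π(2lᵢ+1) = 3×11×9 = 297
triangle coeff Δ(1,5,4) = 1/495
Σ_t [1,1]: t=1:−1/576 = -1/576
(3j)²=5/99 [(1 5 4; 0 0 0)], sign=-1
Σ_t [0,0]: t=0:+1/80640 = 1/80640
(3j)²=1/495 [(1 5 4; 1 3 -4)], sign=+1
⇒ 4πI² = 1/33
I = (-1)√(1/33/(4π)) = -0.04910640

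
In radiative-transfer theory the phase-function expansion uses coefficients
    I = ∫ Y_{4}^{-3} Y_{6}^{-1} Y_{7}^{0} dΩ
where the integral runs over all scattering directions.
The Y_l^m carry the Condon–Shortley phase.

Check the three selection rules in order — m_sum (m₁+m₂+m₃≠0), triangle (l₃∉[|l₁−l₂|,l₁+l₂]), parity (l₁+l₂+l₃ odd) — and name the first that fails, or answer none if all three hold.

m_sum

Σmᵢ = -4  ✗
l₃∈[|l₁−l₂|,l₁+l₂]=[2,10], have l₃=7
Σlᵢ = 17 ⇒ odd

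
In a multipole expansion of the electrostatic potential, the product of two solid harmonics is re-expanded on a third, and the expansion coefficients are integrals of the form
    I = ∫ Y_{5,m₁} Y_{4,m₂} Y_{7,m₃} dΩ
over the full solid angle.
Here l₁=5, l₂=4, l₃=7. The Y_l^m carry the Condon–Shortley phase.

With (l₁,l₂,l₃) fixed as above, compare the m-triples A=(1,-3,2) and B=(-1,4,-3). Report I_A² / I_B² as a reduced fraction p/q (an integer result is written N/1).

Shared (l₁,l₂,l₃)=(5,4,7): N and (l;000)² cancel in I_A²/I_B².
A: Δ = 2!·8!·6!/17! = 1/6126120; Racah Σ t=0..1: t=0:+1/138240 t=1:−1/518400 = 11/2073600; ⇒ 3j(5 4 7; 1 -3 2)² = 77/4420, sgn -1
B: Δ = 2!·8!·6!/17! = 1/6126120; Racah Σ t=2..2: t=2:+1/829440 = 1/829440; ⇒ 3j(5 4 7; -1 4 -3)² = 35/2431, sgn +1
I_A²/I_B² = (77/4420)/(35/2431) = 121/100

121/100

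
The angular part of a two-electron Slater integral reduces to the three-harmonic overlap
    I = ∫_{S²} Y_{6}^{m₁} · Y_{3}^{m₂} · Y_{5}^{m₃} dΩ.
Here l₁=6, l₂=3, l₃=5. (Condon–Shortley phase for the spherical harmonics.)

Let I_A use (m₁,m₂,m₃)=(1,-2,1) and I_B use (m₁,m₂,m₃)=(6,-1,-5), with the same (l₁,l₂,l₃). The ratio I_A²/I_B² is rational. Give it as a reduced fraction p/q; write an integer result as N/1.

Same 6,3,5: normalisation and zero-m 3j drop out of the ratio.
A: Δ: 4! 8! 2! / 15! → 1/675675; sum: t=0:+1/17280 t=1:−1/6912 = -1/11520; 3j²(6 3 5; 1 -2 1) = Δ·Π!·Σ² = 2/143  (sign -1)
B: Δ: 4! 8! 2! / 15! → 1/675675; sum: t=0:+1/1935360 = 1/1935360; 3j²(6 3 5; 6 -1 -5) = Δ·Π!·Σ² = 3/91  (sign +1)
I_A²/I_B² = (2/143)/(3/91) = 14/33

14/33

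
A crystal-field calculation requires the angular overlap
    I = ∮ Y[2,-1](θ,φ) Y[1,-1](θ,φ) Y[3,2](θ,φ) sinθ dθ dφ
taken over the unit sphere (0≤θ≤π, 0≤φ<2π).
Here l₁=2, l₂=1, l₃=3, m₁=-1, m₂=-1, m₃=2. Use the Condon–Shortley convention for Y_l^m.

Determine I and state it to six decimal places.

Rules hold: Σm=0, L=6 even, 1≤3≤3.
N = 5·3·7 = 105
Δ = 0!·4!·2!/7! = 1/105
Racah Σ t=0..0: t=0:+1/4 = 1/4
⇒ 3j(2 1 3; 0 0 0)² = 3/35, sgn -1
Racah Σ t=0..0: t=0:+1/12 = 1/12
⇒ 3j(2 1 3; -1 -1 2)² = 2/21, sgn -1
4πI² = N·(3j₀)²·(3jₘ)² = 6/7
I = +1·√(0.857143/4π) = 0.26116903

0.261169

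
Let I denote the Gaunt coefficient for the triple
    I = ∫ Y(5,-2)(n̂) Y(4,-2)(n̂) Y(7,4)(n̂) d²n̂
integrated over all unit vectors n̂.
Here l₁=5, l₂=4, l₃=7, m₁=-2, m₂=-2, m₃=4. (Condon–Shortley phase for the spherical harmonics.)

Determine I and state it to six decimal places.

m-sum 0 ✓  L=16 even ✓  1≤7≤9 ✓
Π(2lᵢ+1) = 11×9×15 = 1485
triangle coeff Δ(5,4,7) = 1/6126120
Σ_t [0,2]: t=0:+1/69120 t=1:−1/20736 t=2:+1/69120 = -1/51840
(3j)²=280/21879 [(5 4 7; 0 0 0)], sign=+1
Σ_t [0,2]: t=0:+1/483840 t=1:−1/172800 t=2:+1/1036800 = -1/362880
(3j)²=20/1547 [(5 4 7; -2 -2 4)], sign=+1
⇒ 4πI² = 12000/48841
I = (+1)√(12000/48841/(4π)) = 0.13982777

0.139828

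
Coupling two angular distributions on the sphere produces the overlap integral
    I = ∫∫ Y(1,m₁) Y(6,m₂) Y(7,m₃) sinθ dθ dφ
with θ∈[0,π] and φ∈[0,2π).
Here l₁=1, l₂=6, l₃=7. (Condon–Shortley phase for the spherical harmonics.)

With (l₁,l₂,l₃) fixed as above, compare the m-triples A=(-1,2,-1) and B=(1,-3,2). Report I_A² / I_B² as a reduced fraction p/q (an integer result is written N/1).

Same 1,6,7: normalisation and zero-m 3j drop out of the ratio.
A: Δ: 0! 2! 12! / 15! → 1/1365; sum: t=0:+1/1935360 = 1/1935360; 3j²(1 6 7; -1 2 -1) = Δ·Π!·Σ² = 1/91  (sign +1)
B: Δ: 0! 2! 12! / 15! → 1/1365; sum: t=0:+1/4354560 = 1/4354560; 3j²(1 6 7; 1 -3 2) = Δ·Π!·Σ² = 2/273  (sign -1)
I_A²/I_B² = (1/91)/(2/273) = 3/2

3/2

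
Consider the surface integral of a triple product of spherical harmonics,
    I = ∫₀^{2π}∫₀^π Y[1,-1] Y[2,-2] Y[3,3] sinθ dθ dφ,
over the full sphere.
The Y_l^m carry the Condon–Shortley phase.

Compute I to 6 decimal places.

Checks pass: Σm=0; 6 even; l₃=3∈[1,3].
(2·1+1)(2·2+1)(2·3+1) = 105
Δ: 0! 2! 4! / 7! → 1/105
sum: t=0:+1/4 = 1/4
3j²(1 2 3; 0 0 0) = Δ·Π!·Σ² = 3/35  (sign -1)
sum: t=0:+1/48 = 1/48
3j²(1 2 3; -1 -2 3) = Δ·Π!·Σ² = 1/7  (sign +1)
combine: 4πI² = 105·3/35·1/7 = 9/7
take √, sign -1: I = -0.31986543

-0.319865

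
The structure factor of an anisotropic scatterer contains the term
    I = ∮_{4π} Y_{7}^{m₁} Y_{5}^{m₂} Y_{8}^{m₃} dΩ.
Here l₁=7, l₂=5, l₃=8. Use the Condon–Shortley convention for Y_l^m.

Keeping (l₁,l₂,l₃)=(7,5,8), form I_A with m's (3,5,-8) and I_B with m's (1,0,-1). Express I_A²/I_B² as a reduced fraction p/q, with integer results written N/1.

Shared (l₁,l₂,l₃)=(7,5,8): N and (l;000)² cancel in I_A²/I_B².
A: Δ = 4!·10!·6!/21! = 1/814773960; Racah Σ t=4..4: t=4:+1/62705664000 = 1/62705664000; ⇒ 3j(7 5 8; 3 5 -8)² = 2/969, sgn +1
B: Δ = 4!·10!·6!/21! = 1/814773960; Racah Σ t=0..4: t=0:+1/49766400 t=1:−1/4147200 t=2:+1/2488320 t=3:−1/8709120 t=4:+1/232243200 = 7/99532800; ⇒ 3j(7 5 8; 1 0 -1)² = 1715/369512, sgn -1
I_A²/I_B² = (2/969)/(1715/369512) = 2288/5145

2288/5145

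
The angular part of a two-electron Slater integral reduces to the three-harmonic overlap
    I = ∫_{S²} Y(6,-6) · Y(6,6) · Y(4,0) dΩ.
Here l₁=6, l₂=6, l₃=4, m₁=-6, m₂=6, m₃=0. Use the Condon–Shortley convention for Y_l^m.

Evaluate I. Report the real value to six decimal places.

0.149344

Rules hold: Σm=0, L=16 even, 0≤4≤12.
N = 13·13·9 = 1521
Δ = 8!·4!·4!/17! = 1/15315300
Racah Σ t=2..6: t=2:+1/829440 t=3:−1/25920 t=4:+1/9216 t=5:−1/25920 t=6:+1/829440 = 7/207360
⇒ 3j(6 6 4; 0 0 0)² = 28/2431, sgn +1
Racah Σ t=8..8: t=8:+1/23224320 = 1/23224320
⇒ 3j(6 6 4; -6 6 0)² = 99/6188, sgn +1
4πI² = N·(3j₀)²·(3jₘ)² = 81/289
I = +1·√(0.280277/4π) = 0.14934430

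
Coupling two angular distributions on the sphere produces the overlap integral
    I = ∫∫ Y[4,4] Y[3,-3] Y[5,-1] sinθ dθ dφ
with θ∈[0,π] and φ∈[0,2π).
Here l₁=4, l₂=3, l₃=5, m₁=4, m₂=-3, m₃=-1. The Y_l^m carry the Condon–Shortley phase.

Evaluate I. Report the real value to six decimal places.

0.050679

Rules hold: Σm=0, L=12 even, 1≤5≤7.
N = 9·7·11 = 693
Δ = 2!·6!·4!/13! = 1/180180
Racah Σ t=0..2: t=0:+1/576 t=1:−1/144 t=2:+1/576 = -1/288
⇒ 3j(4 3 5; 0 0 0)² = 20/1001, sgn +1
Racah Σ t=0..0: t=0:+1/34560 = 1/34560
⇒ 3j(4 3 5; 4 -3 -1)² = 1/429, sgn +1
4πI² = N·(3j₀)²·(3jₘ)² = 60/1859
I = +1·√(0.0322754/4π) = 0.05067935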